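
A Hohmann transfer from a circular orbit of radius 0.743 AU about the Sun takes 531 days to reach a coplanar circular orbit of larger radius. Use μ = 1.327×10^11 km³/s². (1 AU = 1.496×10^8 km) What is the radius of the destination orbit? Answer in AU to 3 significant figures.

In km: r₁ = 0.743 × 1.496×10^8 = 1.111528×10^8 km.
Transfer time t = 531 days = 4.58784×10^7 s, and t = π√(a_t³/μ).
So a_t = (μ t²/π²)^(1/3) = (1.327×10^11 × (4.58784×10^7)² / π²)^(1/3) = 3.0474×10^8 km.
Since a_t = (r₁ + r₂)/2, r₂ = 2a_t − r₁ = 2×3.0474×10^8 − 1.111528×10^8 = 4.983272×10^8 km.
In AU: r₂ = 4.983272×10^8 / 1.496×10^8 = 3.33 AU.

r₂ = 3.33 AU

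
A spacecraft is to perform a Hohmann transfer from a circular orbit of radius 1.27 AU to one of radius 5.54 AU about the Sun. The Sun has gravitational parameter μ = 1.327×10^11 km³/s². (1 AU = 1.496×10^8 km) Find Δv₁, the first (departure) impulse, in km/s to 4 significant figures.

In km: r₁ = 1.27 × 1.496×10^8 = 1.89992×10^8 km; r₂ = 5.54 × 1.496×10^8 = 8.28784×10^8 km.
Transfer-ellipse semi-major axis a_t = (r₁ + r₂)/2 = (1.89992×10^8 + 8.28784×10^8)/2 = 5.09388×10^8 km.
On the circular orbit at r = 1.89992×10^8 km, v_c = √(μ/r) = 26.428 km/s.
Transfer-orbit speed at the same r (vis-viva, a = a_t): v_t = √[μ(2/r − 1/a_t)] = 33.710 km/s.
Δv₁ = |v_t − v_c| = |33.710 − 26.428| = 7.282 km/s.

Δv₁ = 7.282 km/s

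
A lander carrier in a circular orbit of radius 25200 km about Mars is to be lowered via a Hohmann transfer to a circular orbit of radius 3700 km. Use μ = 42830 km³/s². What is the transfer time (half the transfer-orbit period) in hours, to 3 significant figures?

Semi-major axis of the transfer orbit: a_t = (25200 + 3700)/2 = 14450 km.
By Kepler's third law the transfer-orbit period is T = 2π√(a_t³/μ), so t = T/2 = 26368 s.
Converting: 26368 s ÷ 3600 s/hour = 7.32 hours.

t = 7.32 hours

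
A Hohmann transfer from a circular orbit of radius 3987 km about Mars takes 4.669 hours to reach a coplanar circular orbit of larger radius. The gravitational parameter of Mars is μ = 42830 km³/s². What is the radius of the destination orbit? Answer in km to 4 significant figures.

Transfer time t = 4.669 hours = 16808.4 s, and t = π√(a_t³/μ).
So a_t = (μ t²/π²)^(1/3) = (42830 × (16808.4)² / π²)^(1/3) = 10703 km.
Since a_t = (r₁ + r₂)/2, r₂ = 2a_t − r₁ = 2×10703 − 3987 = 17419 km.

r₂ = 17420 km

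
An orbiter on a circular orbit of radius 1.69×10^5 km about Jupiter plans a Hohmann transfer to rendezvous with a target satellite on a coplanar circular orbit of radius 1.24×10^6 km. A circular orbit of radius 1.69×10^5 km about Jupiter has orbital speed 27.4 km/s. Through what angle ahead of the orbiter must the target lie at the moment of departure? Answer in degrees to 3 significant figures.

From the circular-orbit relation v² = μ/r at r = 1.69×10^5 km: μ = v²r = (27.4)² × 1.69×10^5 = 1.26878×10^8 km³/s².
Transfer-ellipse semi-major axis a_t = (r₁ + r₂)/2 = (1.690×10^5 + 1.240×10^6)/2 = 7.045×10^5 km.
Transfer time t = π√(a_t³/μ) = 1.64922×10^5 s.
Target angular speed ω₂ = √(μ/r₂³) = 8.15758×10^-6 rad/s.
Angle swept by the target during transfer: ω₂·t = 1.34536 rad = 77.08°.
Arrival is 180° from departure on the ellipse, so φ = 180° − 77.08° = 103°.

φ = 103°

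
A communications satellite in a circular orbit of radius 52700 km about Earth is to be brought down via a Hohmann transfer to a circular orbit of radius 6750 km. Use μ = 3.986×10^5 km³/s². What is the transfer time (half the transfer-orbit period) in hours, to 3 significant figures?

t = 7.08 hours

Transfer-ellipse semi-major axis a_t = (r₁ + r₂)/2 = (52700 + 6750)/2 = 29725 km.
By Kepler's third law the transfer-orbit period is T = 2π√(a_t³/μ), so t = T/2 = 25500 s.
Converting: 25500 s ÷ 3600 s/hour = 7.08 hours.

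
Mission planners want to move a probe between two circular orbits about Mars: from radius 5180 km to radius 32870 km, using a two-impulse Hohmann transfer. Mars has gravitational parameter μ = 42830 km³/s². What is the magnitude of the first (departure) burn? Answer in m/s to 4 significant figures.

Semi-major axis of the transfer orbit: a_t = (5180 + 32870)/2 = 19025 km.
Circular speed at r = 5180 km: v_c = √(μ/r) = 2.8755 km/s.
Vis-viva on the transfer ellipse at r = 5180 km gives v_t = √[μ(2/r − 1/a_t)] = 3.7796 km/s.
Δv₁ = |v_t − v_c| = |3.7796 − 2.8755| = 0.9041 km/s.

Δv₁ = 904.1 m/s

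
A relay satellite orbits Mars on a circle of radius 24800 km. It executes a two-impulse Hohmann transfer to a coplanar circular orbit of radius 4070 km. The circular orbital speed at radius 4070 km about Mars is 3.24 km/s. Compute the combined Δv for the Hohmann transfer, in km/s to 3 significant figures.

From the circular-orbit relation v² = μ/r at r = 4070 km: μ = v²r = (3.24)² × 4070 = 42725.2 km³/s².
Transfer-ellipse semi-major axis a_t = (r₁ + r₂)/2 = (24800 + 4070)/2 = 14435 km.
At r₁ the circular-orbit speed is v₁ = √(μ/r₁) = 1.312552 km/s.
On the transfer ellipse at r₁, v² = μ(2/r − 1/a) gives v_a = √[μ(2/r₁ − 1/a_t)] = 0.6969557 km/s.
First burn Δv₁ = |v_a − v₁| = 0.61560 km/s.
Circular speed at r₂: v₂ = √(μ/r₂) = 3.2400 km/s.
Transfer-orbit speed at r₂: v_p = √[μ(2/r₂ − 1/a_t)] = 4.2468 km/s.
Second burn Δv₂ = |v₂ − v_p| = 1.0068 km/s.
Total Δv = Δv₁ + Δv₂ = 1.622 km/s.

Δv = 1.62 km/s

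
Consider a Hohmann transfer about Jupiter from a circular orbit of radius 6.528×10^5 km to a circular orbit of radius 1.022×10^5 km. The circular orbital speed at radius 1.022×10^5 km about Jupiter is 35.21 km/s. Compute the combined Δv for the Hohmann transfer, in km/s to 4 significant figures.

Δv = 17.77 km/s

From the circular-orbit relation v² = μ/r at r = 1.022×10^5 km: μ = v²r = (35.21)² × 1.022×10^5 = 1.26702×10^8 km³/s².
The Hohmann ellipse has a_t = (r₁ + r₂)/2 = 3.775×10^5 km.
Circular speed at r₁: v₁ = √(μ/r₁) = √(1.26702×10^8/6.528×10^5) = 13.932 km/s.
On the transfer ellipse at r₁, vis-viva equation gives v_a = √[μ(2/r₁ − 1/a_t)] = 7.2488 km/s.
First burn Δv₁ = |v_a − v₁| = 6.683 km/s.
At r₂, v₂ = √(μ/r₂) = 35.21 km/s.
Transfer-orbit speed at r₂: v_p = √[μ(2/r₂ − 1/a_t)] = 46.30 km/s.
Second burn Δv₂ = |v₂ − v_p| = 11.09 km/s.
Total Δv = Δv₁ + Δv₂ = 17.77 km/s.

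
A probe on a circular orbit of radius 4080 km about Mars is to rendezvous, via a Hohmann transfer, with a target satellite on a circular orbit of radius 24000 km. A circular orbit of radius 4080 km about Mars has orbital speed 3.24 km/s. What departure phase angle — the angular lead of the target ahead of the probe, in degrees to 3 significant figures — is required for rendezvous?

φ = 99.5°

From the circular-orbit relation v² = μ/r at r = 4080 km: μ = v²r = (3.24)² × 4080 = 42830.2 km³/s².
The Hohmann ellipse has a_t = (r₁ + r₂)/2 = 14040 km.
Transfer time t = π√(a_t³/μ) = 25254 s.
The target's mean motion on its circular orbit is ω₂ = √(μ/r₂³) = 5.5662×10^-5 rad/s.
Angle swept by the target during transfer: ω₂·t = 1.4057 rad = 80.54°.
Arrival is 180° from departure on the ellipse, so φ = 180° − 80.54° = 99.5°.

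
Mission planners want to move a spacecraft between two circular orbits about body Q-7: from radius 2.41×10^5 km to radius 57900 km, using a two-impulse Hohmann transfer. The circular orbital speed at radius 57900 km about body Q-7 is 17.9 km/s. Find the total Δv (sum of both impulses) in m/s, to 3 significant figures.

From the circular-orbit relation v² = μ/r at r = 57900 km: μ = v²r = (17.9)² × 57900 = 1.85517×10^7 km³/s².
The Hohmann ellipse has a_t = (r₁ + r₂)/2 = 1.4945×10^5 km.
Circular speed at r₁: v₁ = √(μ/r₁) = √(1.85517×10^7/2.410×10^5) = 8.7737 km/s.
On the transfer ellipse at r₁, v² = μ(2/r − 1/a) gives v_a = √[μ(2/r₁ − 1/a_t)] = 5.4610 km/s.
First burn Δv₁ = |v_a − v₁| = 3.3127 km/s.
At r₂, v₂ = √(μ/r₂) = 17.9000 km/s.
Transfer-orbit speed at r₂: v_p = √[μ(2/r₂ − 1/a_t)] = 22.7307 km/s.
Second burn Δv₂ = |v₂ − v_p| = 4.8307 km/s.
Δv = Δv₁ + Δv₂ = 3.3127 + 4.8307 = 8.143 km/s.

Δv = 8140 m/s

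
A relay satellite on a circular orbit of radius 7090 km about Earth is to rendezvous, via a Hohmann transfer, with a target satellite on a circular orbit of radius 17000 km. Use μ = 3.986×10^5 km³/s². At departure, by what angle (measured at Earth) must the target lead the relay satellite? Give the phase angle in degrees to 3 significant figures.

Transfer-ellipse semi-major axis a_t = (r₁ + r₂)/2 = (7090 + 17000)/2 = 12045 km.
Transfer time t = π√(a_t³/μ) = 6578.0 s.
Target angular speed ω₂ = √(μ/r₂³) = 2.8484×10^-4 rad/s.
Angle swept by the target during transfer: ω₂·t = 1.874 rad = 107.4°.
The relay satellite traverses 180° on the transfer ellipse, so the target must lead by 180° − 107.4° = 72.6°.

φ = 72.6°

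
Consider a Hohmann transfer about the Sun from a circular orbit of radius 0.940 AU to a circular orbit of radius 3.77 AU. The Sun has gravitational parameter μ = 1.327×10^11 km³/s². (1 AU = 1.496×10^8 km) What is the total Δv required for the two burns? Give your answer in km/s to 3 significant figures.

Δv = 13.8 km/s

In km: r₁ = 0.940 × 1.496×10^8 = 1.40624×10^8 km; r₂ = 3.77 × 1.496×10^8 = 5.63992×10^8 km.
Transfer-ellipse semi-major axis a_t = (r₁ + r₂)/2 = (1.40624×10^8 + 5.63992×10^8)/2 = 3.52308×10^8 km.
Circular speed at r₁: v₁ = √(μ/r₁) = √(1.327×10^11/1.40624×10^8) = 30.719 km/s.
Transfer-orbit speed at r₁ (v² = μ(2/r − 1/a)): v_p = √[μ(2/r₁ − 1/a_t)] = 38.867 km/s.
First burn Δv₁ = |v_p − v₁| = 8.148 km/s.
At r₂, v₂ = √(μ/r₂) = 15.339 km/s.
Transfer-orbit speed at r₂: v_a = √[μ(2/r₂ − 1/a_t)] = 9.6910 km/s.
Second burn Δv₂ = |v₂ − v_a| = 5.648 km/s.
Total Δv = Δv₁ + Δv₂ = 13.80 km/s.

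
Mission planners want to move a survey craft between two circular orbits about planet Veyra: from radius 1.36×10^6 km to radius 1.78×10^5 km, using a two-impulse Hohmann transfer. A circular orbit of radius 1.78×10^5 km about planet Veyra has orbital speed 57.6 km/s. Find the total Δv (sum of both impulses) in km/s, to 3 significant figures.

Δv = 29.8 km/s

From the circular-orbit relation v² = μ/r at r = 1.78×10^5 km: μ = v²r = (57.6)² × 1.78×10^5 = 5.90561×10^8 km³/s².
Transfer-ellipse semi-major axis a_t = (r₁ + r₂)/2 = (1.360×10^6 + 1.780×10^5)/2 = 7.690×10^5 km.
At r₁ the circular-orbit speed is v₁ = √(μ/r₁) = 20.84 km/s.
On the transfer ellipse at r₁, vis-viva gives v_a = √[μ(2/r₁ − 1/a_t)] = 10.03 km/s.
First burn Δv₁ = |v_a − v₁| = 10.81 km/s.
At r₂, v₂ = √(μ/r₂) = 57.60 km/s.
Transfer-orbit speed at r₂: v_p = √[μ(2/r₂ − 1/a_t)] = 76.60 km/s.
Second burn Δv₂ = |v₂ − v_p| = 19.00 km/s.
Δv = Δv₁ + Δv₂ = 10.81 + 19.00 = 29.81 km/s.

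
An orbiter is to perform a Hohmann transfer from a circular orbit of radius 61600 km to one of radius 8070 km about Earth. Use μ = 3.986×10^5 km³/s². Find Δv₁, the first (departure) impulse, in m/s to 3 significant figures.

Δv₁ = 1320 m/s

The Hohmann ellipse has a_t = (r₁ + r₂)/2 = 34835 km.
Circular speed at r = 61600 km: v_c = √(μ/r) = 2.5438 km/s.
Transfer-orbit speed at the same r (vis-viva, a = a_t): v_t = √[μ(2/r − 1/a_t)] = 1.2244 km/s.
Δv₁ = |v_t − v_c| = |1.2244 − 2.5438| = 1.319 km/s.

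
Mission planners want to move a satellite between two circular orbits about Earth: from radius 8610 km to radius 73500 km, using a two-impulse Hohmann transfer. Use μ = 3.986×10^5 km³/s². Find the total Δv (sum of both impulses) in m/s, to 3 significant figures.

Δv = 3560 m/s

Transfer-ellipse semi-major axis a_t = (r₁ + r₂)/2 = (8610 + 73500)/2 = 41055 km.
At r₁ the circular-orbit speed is v₁ = √(μ/r₁) = 6.804 km/s.
Transfer-orbit speed at r₁ (vis-viva equation): v_p = √[μ(2/r₁ − 1/a_t)] = 9.104 km/s.
First burn Δv₁ = |v_p − v₁| = 2.300 km/s.
At r₂, v₂ = √(μ/r₂) = 2.3288 km/s.
Transfer-orbit speed at r₂: v_a = √[μ(2/r₂ − 1/a_t)] = 1.0665 km/s.
Second burn Δv₂ = |v₂ − v_a| = 1.262 km/s.
Δv = Δv₁ + Δv₂ = 2.300 + 1.262 = 3.562 km/s.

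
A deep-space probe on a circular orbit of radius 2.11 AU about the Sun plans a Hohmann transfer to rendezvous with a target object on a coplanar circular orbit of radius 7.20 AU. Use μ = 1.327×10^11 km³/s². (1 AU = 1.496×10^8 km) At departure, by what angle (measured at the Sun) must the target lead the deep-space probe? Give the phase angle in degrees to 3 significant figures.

In km: r₁ = 2.11 × 1.496×10^8 = 3.15656×10^8 km; r₂ = 7.20 × 1.496×10^8 = 1.07712×10^9 km.
The Hohmann ellipse has a_t = (r₁ + r₂)/2 = 6.96388×10^8 km.
Transfer time t = π√(a_t³/μ) = 1.58486×10^8 s.
The target's mean motion on its circular orbit is ω₂ = √(μ/r₂³) = 1.03048×10^-8 rad/s.
Angle swept by the target during transfer: ω₂·t = 1.63317 rad = 93.57°.
The deep-space probe traverses 180° on the transfer ellipse, so the target must lead by 180° − 93.57° = 86.4°.

φ = 86.4°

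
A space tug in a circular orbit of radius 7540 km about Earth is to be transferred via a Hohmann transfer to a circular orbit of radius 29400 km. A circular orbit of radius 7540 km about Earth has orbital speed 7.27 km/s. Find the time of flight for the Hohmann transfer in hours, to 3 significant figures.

From the circular-orbit relation v² = μ/r at r = 7540 km: μ = v²r = (7.27)² × 7540 = 3.98511×10^5 km³/s².
Transfer-ellipse semi-major axis a_t = (r₁ + r₂)/2 = (7540 + 29400)/2 = 18470 km.
By Kepler's third law the transfer-orbit period is T = 2π√(a_t³/μ), so t = T/2 = 12490 s.
Converting: 12490 s ÷ 3600 s/hour = 3.47 hours.

t = 3.47 hours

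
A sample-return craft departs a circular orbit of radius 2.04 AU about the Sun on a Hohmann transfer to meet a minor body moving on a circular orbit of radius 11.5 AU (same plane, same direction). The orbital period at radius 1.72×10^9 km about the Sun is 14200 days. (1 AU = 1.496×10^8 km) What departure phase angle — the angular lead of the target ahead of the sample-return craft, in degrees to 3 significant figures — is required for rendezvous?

From Kepler's third law T² = 4π²r³/μ at r = 1.72×10^9 km, T = 14200 days = 14200 × 86400 s = 1.22688×10^9 s: μ = 4π²r³/T² = 1.33457×10^11 km³/s².
In km: r₁ = 2.04 × 1.496×10^8 = 3.05184×10^8 km; r₂ = 11.5 × 1.496×10^8 = 1.7204×10^9 km.
The Hohmann ellipse has a_t = (r₁ + r₂)/2 = 1.012792×10^9 km.
The half-period of the transfer ellipse is t = π√(a_t³/μ) = 2.772×10^8 s.
Target angular speed ω₂ = √(μ/r₂³) = 5.119×10^-9 rad/s.
Angle swept by the target during transfer: ω₂·t = 1.419 rad = 81.30°.
The sample-return craft traverses 180° on the transfer ellipse, so the target must lead by 180° − 81.30° = 98.7°.

φ = 98.7°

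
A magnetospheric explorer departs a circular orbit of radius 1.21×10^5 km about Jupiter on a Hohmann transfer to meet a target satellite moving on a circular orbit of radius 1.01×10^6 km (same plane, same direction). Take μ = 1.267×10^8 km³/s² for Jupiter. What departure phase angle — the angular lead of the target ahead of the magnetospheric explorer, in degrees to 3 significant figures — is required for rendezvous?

φ = 105°

Semi-major axis of the transfer orbit: a_t = (1.210×10^5 + 1.010×10^6)/2 = 5.655×10^5 km.
The half-period of the transfer ellipse is t = π√(a_t³/μ) = 1.1869×10^5 s.
The target's mean motion on its circular orbit is ω₂ = √(μ/r₂³) = 1.1089×10^-5 rad/s.
Angle swept by the target during transfer: ω₂·t = 1.3162 rad = 75.41°.
Arrival is 180° from departure on the ellipse, so φ = 180° − 75.41° = 105°.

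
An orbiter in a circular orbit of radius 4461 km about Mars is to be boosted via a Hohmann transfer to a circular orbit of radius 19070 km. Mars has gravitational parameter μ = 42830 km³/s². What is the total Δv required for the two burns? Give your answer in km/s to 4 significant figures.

The Hohmann ellipse has a_t = (r₁ + r₂)/2 = 11765.5 km.
At r₁ the circular-orbit speed is v₁ = √(μ/r₁) = 3.0985 km/s.
On the transfer ellipse at r₁, vis-viva equation gives v_p = √[μ(2/r₁ − 1/a_t)] = 3.9448 km/s.
First burn Δv₁ = |v_p − v₁| = 0.8463 km/s.
At r₂, v₂ = √(μ/r₂) = 1.4986 km/s.
Transfer-orbit speed at r₂: v_a = √[μ(2/r₂ − 1/a_t)] = 0.92280 km/s.
Second burn Δv₂ = |v₂ − v_a| = 0.5758 km/s.
Δv = Δv₁ + Δv₂ = 0.8463 + 0.5758 = 1.422 km/s.

Δv = 1.422 km/s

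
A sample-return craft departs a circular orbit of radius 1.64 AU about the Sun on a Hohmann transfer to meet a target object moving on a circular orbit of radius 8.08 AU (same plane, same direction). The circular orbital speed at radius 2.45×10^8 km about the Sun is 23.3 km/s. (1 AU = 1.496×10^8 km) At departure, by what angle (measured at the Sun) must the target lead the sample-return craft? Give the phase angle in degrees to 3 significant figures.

φ = 96.0°

From the circular-orbit relation v² = μ/r at r = 2.45×10^8 km: μ = v²r = (23.3)² × 2.45×10^8 = 1.33008×10^11 km³/s².
In km: r₁ = 1.64 × 1.496×10^8 = 2.45344×10^8 km; r₂ = 8.08 × 1.496×10^8 = 1.208768×10^9 km.
Transfer-ellipse semi-major axis a_t = (r₁ + r₂)/2 = (2.45344×10^8 + 1.208768×10^9)/2 = 7.27056×10^8 km.
The half-period of the transfer ellipse is t = π√(a_t³/μ) = 1.6887×10^8 s.
Target angular speed ω₂ = √(μ/r₂³) = 8.6781×10^-9 rad/s.
Angle swept by the target during transfer: ω₂·t = 1.4655 rad = 83.97°.
The sample-return craft traverses 180° on the transfer ellipse, so the target must lead by 180° − 83.97° = 96.0°.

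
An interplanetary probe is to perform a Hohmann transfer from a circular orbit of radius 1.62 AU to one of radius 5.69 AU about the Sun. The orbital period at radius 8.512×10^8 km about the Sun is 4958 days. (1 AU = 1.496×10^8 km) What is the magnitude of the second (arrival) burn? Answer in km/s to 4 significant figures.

From Kepler's third law T² = 4π²r³/μ at r = 8.512×10^8 km, T = 4958 days = 4958 × 86400 s = 4.283712×10^8 s: μ = 4π²r³/T² = 1.32683×10^11 km³/s².
In km: r₁ = 1.62 × 1.496×10^8 = 2.42352×10^8 km; r₂ = 5.69 × 1.496×10^8 = 8.51224×10^8 km.
The Hohmann ellipse has a_t = (r₁ + r₂)/2 = 5.46788×10^8 km.
Circular speed at r = 8.51224×10^8 km: v_c = √(μ/r) = 12.485 km/s.
Vis-viva on the transfer ellipse at r = 8.51224×10^8 km gives v_t = √[μ(2/r − 1/a_t)] = 8.3119 km/s.
Δv₂ = |v_t − v_c| = |8.3119 − 12.485| = 4.173 km/s.

Δv₂ = 4.173 km/s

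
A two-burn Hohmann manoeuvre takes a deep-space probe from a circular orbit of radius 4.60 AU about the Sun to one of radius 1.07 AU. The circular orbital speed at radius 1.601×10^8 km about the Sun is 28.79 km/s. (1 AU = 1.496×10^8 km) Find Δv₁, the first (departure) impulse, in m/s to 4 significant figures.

Δv₁ = 5355 m/s

From the circular-orbit relation v² = μ/r at r = 1.601×10^8 km: μ = v²r = (28.79)² × 1.601×10^8 = 1.32701×10^11 km³/s².
In km: r₁ = 4.60 × 1.496×10^8 = 6.8816×10^8 km; r₂ = 1.07 × 1.496×10^8 = 1.60072×10^8 km.
Transfer-ellipse semi-major axis a_t = (r₁ + r₂)/2 = (6.8816×10^8 + 1.60072×10^8)/2 = 4.24116×10^8 km.
On the circular orbit at r = 6.8816×10^8 km, v_c = √(μ/r) = 13.886 km/s.
Transfer-orbit speed at the same r (vis-viva, a = a_t): v_t = √[μ(2/r − 1/a_t)] = 8.5312 km/s.
Δv₁ = |v_t − v_c| = |8.5312 − 13.886| = 5.355 km/s.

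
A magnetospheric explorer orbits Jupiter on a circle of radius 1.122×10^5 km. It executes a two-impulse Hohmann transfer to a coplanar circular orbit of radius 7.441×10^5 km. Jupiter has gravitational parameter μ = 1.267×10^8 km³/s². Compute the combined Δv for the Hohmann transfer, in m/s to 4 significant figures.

Δv = 17070 m/s

Transfer-ellipse semi-major axis a_t = (r₁ + r₂)/2 = (1.122×10^5 + 7.441×10^5)/2 = 4.2815×10^5 km.
At r₁ the circular-orbit speed is v₁ = √(μ/r₁) = 33.60 km/s.
On the transfer ellipse at r₁, vis-viva gives v_p = √[μ(2/r₁ − 1/a_t)] = 44.30 km/s.
First burn Δv₁ = |v_p − v₁| = 10.70 km/s.
At r₂, v₂ = √(μ/r₂) = 13.049 km/s.
Transfer-orbit speed at r₂: v_a = √[μ(2/r₂ − 1/a_t)] = 6.6799 km/s.
Second burn Δv₂ = |v₂ − v_a| = 6.369 km/s.
Total Δv = Δv₁ + Δv₂ = 17.07 km/s.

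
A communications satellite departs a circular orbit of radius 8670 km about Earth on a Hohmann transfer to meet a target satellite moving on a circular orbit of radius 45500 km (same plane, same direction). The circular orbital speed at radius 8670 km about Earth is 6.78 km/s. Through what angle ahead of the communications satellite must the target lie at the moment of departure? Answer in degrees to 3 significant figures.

φ = 97.3°

From the circular-orbit relation v² = μ/r at r = 8670 km: μ = v²r = (6.78)² × 8670 = 3.98546×10^5 km³/s².
The Hohmann ellipse has a_t = (r₁ + r₂)/2 = 27085 km.
The half-period of the transfer ellipse is t = π√(a_t³/μ) = 22182 s.
The target's mean motion on its circular orbit is ω₂ = √(μ/r₂³) = 6.5046×10^-5 rad/s.
Angle swept by the target during transfer: ω₂·t = 1.4429 rad = 82.67°.
The communications satellite traverses 180° on the transfer ellipse, so the target must lead by 180° − 82.67° = 97.3°.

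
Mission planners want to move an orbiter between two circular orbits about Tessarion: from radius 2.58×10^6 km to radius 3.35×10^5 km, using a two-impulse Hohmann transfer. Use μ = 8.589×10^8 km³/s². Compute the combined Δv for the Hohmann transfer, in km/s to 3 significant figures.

Δv = 26.2 km/s

The Hohmann ellipse has a_t = (r₁ + r₂)/2 = 1.4575×10^6 km.
Circular speed at r₁: v₁ = √(μ/r₁) = √(8.589×10^8/2.580×10^6) = 18.2457 km/s.
Transfer-orbit speed at r₁ (v² = μ(2/r − 1/a)): v_a = √[μ(2/r₁ − 1/a_t)] = 8.74741 km/s.
First burn Δv₁ = |v_a − v₁| = 9.498 km/s.
Circular speed at r₂: v₂ = √(μ/r₂) = 50.635 km/s.
Transfer-orbit speed at r₂: v_p = √[μ(2/r₂ − 1/a_t)] = 67.368 km/s.
Second burn Δv₂ = |v₂ − v_p| = 16.73 km/s.
Total Δv = Δv₁ + Δv₂ = 26.23 km/s.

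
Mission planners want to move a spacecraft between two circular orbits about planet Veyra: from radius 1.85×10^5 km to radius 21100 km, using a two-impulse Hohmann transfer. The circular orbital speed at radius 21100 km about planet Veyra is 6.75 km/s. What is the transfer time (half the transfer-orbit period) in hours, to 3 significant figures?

t = 29.4 hours

From the circular-orbit relation v² = μ/r at r = 21100 km: μ = v²r = (6.75)² × 21100 = 9.61369×10^5 km³/s².
Transfer-ellipse semi-major axis a_t = (r₁ + r₂)/2 = (1.850×10^5 + 21100)/2 = 1.0305×10^5 km.
Half the transfer-orbit period gives t = π√(a_t³/μ) = 1.060×10^5 s.
Converting: 1.060×10^5 s ÷ 3600 s/hour = 29.4 hours.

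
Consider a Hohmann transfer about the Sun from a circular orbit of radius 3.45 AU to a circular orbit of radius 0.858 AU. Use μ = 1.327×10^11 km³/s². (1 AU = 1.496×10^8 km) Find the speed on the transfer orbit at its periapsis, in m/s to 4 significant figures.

v = 40690 m/s

In km: r₁ = 3.45 × 1.496×10^8 = 5.1612×10^8 km; r₂ = 0.858 × 1.496×10^8 = 1.283568×10^8 km.
Semi-major axis of the transfer orbit: a_t = (5.1612×10^8 + 1.283568×10^8)/2 = 3.222384×10^8 km.
The periapsis of the transfer ellipse is at r = 1.283568×10^8 km.
From the vis-viva equation, v = √[μ(2/r − 1/a_t)] = 40.69 km/s.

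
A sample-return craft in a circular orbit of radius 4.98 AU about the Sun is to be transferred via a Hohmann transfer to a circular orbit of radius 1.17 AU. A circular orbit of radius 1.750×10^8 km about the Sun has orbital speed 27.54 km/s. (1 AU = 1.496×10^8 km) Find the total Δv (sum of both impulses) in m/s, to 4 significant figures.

From the circular-orbit relation v² = μ/r at r = 1.750×10^8 km: μ = v²r = (27.54)² × 1.750×10^8 = 1.32729×10^11 km³/s².
In km: r₁ = 4.98 × 1.496×10^8 = 7.45008×10^8 km; r₂ = 1.17 × 1.496×10^8 = 1.75032×10^8 km.
The Hohmann ellipse has a_t = (r₁ + r₂)/2 = 4.6002×10^8 km.
Circular speed at r₁: v₁ = √(μ/r₁) = √(1.32729×10^11/7.45008×10^8) = 13.3476 km/s.
Transfer-orbit speed at r₁ (vis-viva): v_a = √[μ(2/r₁ − 1/a_t)] = 8.23328 km/s.
First burn Δv₁ = |v_a − v₁| = 5.114 km/s.
At r₂, v₂ = √(μ/r₂) = 27.537 km/s.
Transfer-orbit speed at r₂: v_p = √[μ(2/r₂ − 1/a_t)] = 35.044 km/s.
Second burn Δv₂ = |v₂ − v_p| = 7.507 km/s.
Δv = Δv₁ + Δv₂ = 5.114 + 7.507 = 12.62 km/s.

Δv = 12620 m/s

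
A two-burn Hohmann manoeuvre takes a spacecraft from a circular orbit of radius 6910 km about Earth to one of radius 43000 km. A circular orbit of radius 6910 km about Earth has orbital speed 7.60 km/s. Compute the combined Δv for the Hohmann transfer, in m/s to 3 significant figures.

From the circular-orbit relation v² = μ/r at r = 6910 km: μ = v²r = (7.60)² × 6910 = 3.99122×10^5 km³/s².
Semi-major axis of the transfer orbit: a_t = (6910 + 43000)/2 = 24955 km.
Circular speed at r₁: v₁ = √(μ/r₁) = √(3.99122×10^5/6910) = 7.6000 km/s.
On the transfer ellipse at r₁, vis-viva equation gives v_p = √[μ(2/r₁ − 1/a_t)] = 9.9763 km/s.
First burn Δv₁ = |v_p − v₁| = 2.3763 km/s.
Circular speed at r₂: v₂ = √(μ/r₂) = 3.046621 km/s.
Transfer-orbit speed at r₂: v_a = √[μ(2/r₂ − 1/a_t)] = 1.603166 km/s.
Second burn Δv₂ = |v₂ − v_a| = 1.4435 km/s.
Total Δv = Δv₁ + Δv₂ = 3.820 km/s.

Δv = 3820 m/s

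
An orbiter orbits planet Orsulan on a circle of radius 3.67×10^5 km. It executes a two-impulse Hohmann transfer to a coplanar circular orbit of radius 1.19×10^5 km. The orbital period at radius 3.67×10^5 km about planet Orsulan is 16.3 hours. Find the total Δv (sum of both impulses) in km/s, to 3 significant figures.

From Kepler's third law T² = 4π²r³/μ at r = 3.67×10^5 km, T = 16.3 hours = 16.3 × 3600 s = 58680 s: μ = 4π²r³/T² = 5.66732×10^8 km³/s².
The Hohmann ellipse has a_t = (r₁ + r₂)/2 = 2.430×10^5 km.
At r₁ the circular-orbit speed is v₁ = √(μ/r₁) = 39.30 km/s.
Transfer-orbit speed at r₁ (vis-viva): v_a = √[μ(2/r₁ − 1/a_t)] = 27.50 km/s.
First burn Δv₁ = |v_a − v₁| = 11.80 km/s.
At r₂, v₂ = √(μ/r₂) = 69.01 km/s.
Transfer-orbit speed at r₂: v_p = √[μ(2/r₂ − 1/a_t)] = 84.81 km/s.
Second burn Δv₂ = |v₂ − v_p| = 15.80 km/s.
Δv = Δv₁ + Δv₂ = 11.80 + 15.80 = 27.60 km/s.

Δv = 27.6 km/s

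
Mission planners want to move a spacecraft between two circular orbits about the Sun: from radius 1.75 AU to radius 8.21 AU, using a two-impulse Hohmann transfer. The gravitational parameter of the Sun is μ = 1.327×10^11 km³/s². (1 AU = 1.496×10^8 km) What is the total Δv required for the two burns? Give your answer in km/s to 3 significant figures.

Δv = 10.6 km/s

In km: r₁ = 1.75 × 1.496×10^8 = 2.618×10^8 km; r₂ = 8.21 × 1.496×10^8 = 1.228216×10^9 km.
Transfer-ellipse semi-major axis a_t = (r₁ + r₂)/2 = (2.618×10^8 + 1.228216×10^9)/2 = 7.45008×10^8 km.
Circular speed at r₁: v₁ = √(μ/r₁) = √(1.327×10^11/2.618×10^8) = 22.514 km/s.
Transfer-orbit speed at r₁ (v² = μ(2/r − 1/a)): v_p = √[μ(2/r₁ − 1/a_t)] = 28.907 km/s.
First burn Δv₁ = |v_p − v₁| = 6.393 km/s.
At r₂, v₂ = √(μ/r₂) = 10.3944 km/s.
Transfer-orbit speed at r₂: v_a = √[μ(2/r₂ − 1/a_t)] = 6.16173 km/s.
Second burn Δv₂ = |v₂ − v_a| = 4.233 km/s.
Δv = Δv₁ + Δv₂ = 6.393 + 4.233 = 10.63 km/s.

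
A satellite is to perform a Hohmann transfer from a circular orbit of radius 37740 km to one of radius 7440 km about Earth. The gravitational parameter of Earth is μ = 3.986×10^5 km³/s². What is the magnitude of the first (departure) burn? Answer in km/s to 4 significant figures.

The Hohmann ellipse has a_t = (r₁ + r₂)/2 = 22590 km.
Circular speed at r = 37740 km: v_c = √(μ/r) = 3.250 km/s.
Vis-viva on the transfer ellipse at r = 37740 km gives v_t = √[μ(2/r − 1/a_t)] = 1.865 km/s.
Δv₁ = |v_t − v_c| = |1.865 − 3.250| = 1.385 km/s.

Δv₁ = 1.385 km/s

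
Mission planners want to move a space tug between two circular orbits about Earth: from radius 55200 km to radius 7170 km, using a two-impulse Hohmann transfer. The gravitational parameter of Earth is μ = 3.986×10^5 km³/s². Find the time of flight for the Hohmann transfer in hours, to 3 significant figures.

t = 7.61 hours

The Hohmann ellipse has a_t = (r₁ + r₂)/2 = 31185 km.
By Kepler's third law the transfer-orbit period is T = 2π√(a_t³/μ), so t = T/2 = 27400 s.
Converting: 27400 s ÷ 3600 s/hour = 7.61 hours.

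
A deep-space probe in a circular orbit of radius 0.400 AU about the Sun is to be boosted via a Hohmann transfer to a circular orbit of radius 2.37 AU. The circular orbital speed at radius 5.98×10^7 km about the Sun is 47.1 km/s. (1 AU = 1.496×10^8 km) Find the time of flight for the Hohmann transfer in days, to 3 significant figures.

t = 298 days

From the circular-orbit relation v² = μ/r at r = 5.98×10^7 km: μ = v²r = (47.1)² × 5.98×10^7 = 1.32661×10^11 km³/s².
In km: r₁ = 0.400 × 1.496×10^8 = 5.984×10^7 km; r₂ = 2.37 × 1.496×10^8 = 3.54552×10^8 km.
Semi-major axis of the transfer orbit: a_t = (5.984×10^7 + 3.54552×10^8)/2 = 2.07196×10^8 km.
Half the transfer-orbit period gives t = π√(a_t³/μ) = 2.572×10^7 s.
Converting: 2.572×10^7 s ÷ 86400 s/day = 298 days.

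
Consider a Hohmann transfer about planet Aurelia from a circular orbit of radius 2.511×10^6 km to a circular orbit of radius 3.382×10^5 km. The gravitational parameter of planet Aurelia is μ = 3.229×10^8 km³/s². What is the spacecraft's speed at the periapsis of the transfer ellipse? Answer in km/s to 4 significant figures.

The Hohmann ellipse has a_t = (r₁ + r₂)/2 = 1.4246×10^6 km.
The periapsis of the transfer ellipse is at r = 3.382×10^5 km.
From the vis-viva equation, v = √[μ(2/r − 1/a_t)] = 41.02 km/s.

v = 41.02 km/s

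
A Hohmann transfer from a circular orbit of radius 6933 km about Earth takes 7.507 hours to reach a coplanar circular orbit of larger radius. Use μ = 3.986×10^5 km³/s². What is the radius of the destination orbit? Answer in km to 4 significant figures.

Transfer time t = 7.507 hours = 27025.2 s, and t = π√(a_t³/μ).
So a_t = (μ t²/π²)^(1/3) = (3.986×10^5 × (27025.2)² / π²)^(1/3) = 30898 km.
Since a_t = (r₁ + r₂)/2, r₂ = 2a_t − r₁ = 2×30898 − 6933 = 54863 km.

r₂ = 54860 km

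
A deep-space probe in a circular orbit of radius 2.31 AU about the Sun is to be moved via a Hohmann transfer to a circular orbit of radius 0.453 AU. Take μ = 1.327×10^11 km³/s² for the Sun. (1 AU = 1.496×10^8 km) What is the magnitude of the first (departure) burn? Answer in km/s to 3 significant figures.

Δv₁ = 8.37 km/s

In km: r₁ = 2.31 × 1.496×10^8 = 3.45576×10^8 km; r₂ = 0.453 × 1.496×10^8 = 6.77688×10^7 km.
The Hohmann ellipse has a_t = (r₁ + r₂)/2 = 2.066724×10^8 km.
On the circular orbit at r = 3.45576×10^8 km, v_c = √(μ/r) = 19.596 km/s.
Vis-viva on the transfer ellipse at r = 3.45576×10^8 km gives v_t = √[μ(2/r − 1/a_t)] = 11.221 km/s.
Δv₁ = |v_t − v_c| = |11.221 − 19.596| = 8.375 km/s.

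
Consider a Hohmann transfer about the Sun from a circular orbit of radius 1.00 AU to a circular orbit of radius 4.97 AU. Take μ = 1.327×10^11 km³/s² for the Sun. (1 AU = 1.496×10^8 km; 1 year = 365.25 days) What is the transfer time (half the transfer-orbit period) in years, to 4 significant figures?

t = 2.579 years

In km: r₁ = 1.00 × 1.496×10^8 = 1.496×10^8 km; r₂ = 4.97 × 1.496×10^8 = 7.43512×10^8 km.
Semi-major axis of the transfer orbit: a_t = (1.496×10^8 + 7.43512×10^8)/2 = 4.46556×10^8 km.
By Kepler's third law the transfer-orbit period is T = 2π√(a_t³/μ), so t = T/2 = 8.138×10^7 s.
Converting: 8.138×10^7 s ÷ 3.15576×10^7 s/year (365.25 × 86400) = 2.579 years.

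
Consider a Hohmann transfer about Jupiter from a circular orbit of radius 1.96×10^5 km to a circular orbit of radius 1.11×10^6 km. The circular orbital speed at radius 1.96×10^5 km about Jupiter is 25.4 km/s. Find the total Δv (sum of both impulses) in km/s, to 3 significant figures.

From the circular-orbit relation v² = μ/r at r = 1.96×10^5 km: μ = v²r = (25.4)² × 1.96×10^5 = 1.26451×10^8 km³/s².
Semi-major axis of the transfer orbit: a_t = (1.960×10^5 + 1.110×10^6)/2 = 6.530×10^5 km.
Circular speed at r₁: v₁ = √(μ/r₁) = √(1.26451×10^8/1.960×10^5) = 25.400 km/s.
Transfer-orbit speed at r₁ (vis-viva equation): v_p = √[μ(2/r₁ − 1/a_t)] = 33.116 km/s.
First burn Δv₁ = |v_p − v₁| = 7.716 km/s.
Circular speed at r₂: v₂ = √(μ/r₂) = 10.6733 km/s.
Transfer-orbit speed at r₂: v_a = √[μ(2/r₂ − 1/a_t)] = 5.84752 km/s.
Second burn Δv₂ = |v₂ − v_a| = 4.826 km/s.
Δv = Δv₁ + Δv₂ = 7.716 + 4.826 = 12.54 km/s.

Δv = 12.5 km/s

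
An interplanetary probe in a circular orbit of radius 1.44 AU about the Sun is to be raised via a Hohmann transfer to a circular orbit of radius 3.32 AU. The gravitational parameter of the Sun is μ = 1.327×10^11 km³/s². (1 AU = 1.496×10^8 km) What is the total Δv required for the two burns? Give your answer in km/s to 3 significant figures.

Δv = 8.13 km/s

In km: r₁ = 1.44 × 1.496×10^8 = 2.15424×10^8 km; r₂ = 3.32 × 1.496×10^8 = 4.96672×10^8 km.
Transfer-ellipse semi-major axis a_t = (r₁ + r₂)/2 = (2.15424×10^8 + 4.96672×10^8)/2 = 3.56048×10^8 km.
Circular speed at r₁: v₁ = √(μ/r₁) = √(1.327×10^11/2.15424×10^8) = 24.8192 km/s.
On the transfer ellipse at r₁, vis-viva equation gives v_p = √[μ(2/r₁ − 1/a_t)] = 29.3136 km/s.
First burn Δv₁ = |v_p − v₁| = 4.4944 km/s.
At r₂, v₂ = √(μ/r₂) = 16.3456 km/s.
Transfer-orbit speed at r₂: v_a = √[μ(2/r₂ − 1/a_t)] = 12.7143 km/s.
Second burn Δv₂ = |v₂ − v_a| = 3.6313 km/s.
Total Δv = Δv₁ + Δv₂ = 8.126 km/s.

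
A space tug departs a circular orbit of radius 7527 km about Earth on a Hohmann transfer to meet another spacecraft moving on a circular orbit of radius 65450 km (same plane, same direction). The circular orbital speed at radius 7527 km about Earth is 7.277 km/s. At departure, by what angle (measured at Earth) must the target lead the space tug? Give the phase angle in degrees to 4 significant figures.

From the circular-orbit relation v² = μ/r at r = 7527 km: μ = v²r = (7.277)² × 7527 = 3.98590×10^5 km³/s².
Transfer-ellipse semi-major axis a_t = (r₁ + r₂)/2 = (7527 + 65450)/2 = 36488.5 km.
The half-period of the transfer ellipse is t = π√(a_t³/μ) = 34683 s.
Target angular speed ω₂ = √(μ/r₂³) = 3.7705×10^-5 rad/s.
Angle swept by the target during transfer: ω₂·t = 1.3077 rad = 74.93°.
The space tug traverses 180° on the transfer ellipse, so the target must lead by 180° − 74.93° = 105.1°.

φ = 105.1°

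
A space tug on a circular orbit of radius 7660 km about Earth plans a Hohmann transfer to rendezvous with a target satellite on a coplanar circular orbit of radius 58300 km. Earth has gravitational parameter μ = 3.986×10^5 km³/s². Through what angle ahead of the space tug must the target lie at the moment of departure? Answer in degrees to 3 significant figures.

Semi-major axis of the transfer orbit: a_t = (7660 + 58300)/2 = 32980 km.
The half-period of the transfer ellipse is t = π√(a_t³/μ) = 29803 s.
The target's mean motion on its circular orbit is ω₂ = √(μ/r₂³) = 4.4850×10^-5 rad/s.
Angle swept by the target during transfer: ω₂·t = 1.3367 rad = 76.59°.
Arrival is 180° from departure on the ellipse, so φ = 180° − 76.59° = 103°.

φ = 103°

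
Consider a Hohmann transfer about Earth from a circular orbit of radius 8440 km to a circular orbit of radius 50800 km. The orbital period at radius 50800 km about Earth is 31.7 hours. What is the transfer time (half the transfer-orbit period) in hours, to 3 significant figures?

t = 7.06 hours

From Kepler's third law T² = 4π²r³/μ at r = 50800 km, T = 31.7 hours = 31.7 × 3600 s = 1.1412×10^5 s: μ = 4π²r³/T² = 3.97400×10^5 km³/s².
The Hohmann ellipse has a_t = (r₁ + r₂)/2 = 29620 km.
Half the transfer-orbit period gives t = π√(a_t³/μ) = 25400 s.
Converting: 25400 s ÷ 3600 s/hour = 7.06 hours.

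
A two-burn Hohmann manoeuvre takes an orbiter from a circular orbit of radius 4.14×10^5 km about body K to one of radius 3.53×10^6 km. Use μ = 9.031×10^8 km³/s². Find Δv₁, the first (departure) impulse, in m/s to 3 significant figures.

Δv₁ = 15800 m/s

The Hohmann ellipse has a_t = (r₁ + r₂)/2 = 1.972×10^6 km.
Circular speed at r = 4.140×10^5 km: v_c = √(μ/r) = 46.71 km/s.
Transfer-orbit speed at the same r (vis-viva, a = a_t): v_t = √[μ(2/r − 1/a_t)] = 62.49 km/s.
Δv₁ = |v_t − v_c| = |62.49 − 46.71| = 15.78 km/s.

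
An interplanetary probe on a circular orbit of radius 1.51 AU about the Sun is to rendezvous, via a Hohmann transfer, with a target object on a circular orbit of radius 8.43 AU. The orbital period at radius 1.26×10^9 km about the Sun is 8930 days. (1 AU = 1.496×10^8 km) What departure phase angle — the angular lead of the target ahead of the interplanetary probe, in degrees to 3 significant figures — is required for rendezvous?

φ = 98.5°

From Kepler's third law T² = 4π²r³/μ at r = 1.26×10^9 km, T = 8930 days = 8930 × 86400 s = 7.71552×10^8 s: μ = 4π²r³/T² = 1.32660×10^11 km³/s².
In km: r₁ = 1.51 × 1.496×10^8 = 2.25896×10^8 km; r₂ = 8.43 × 1.496×10^8 = 1.261128×10^9 km.
Semi-major axis of the transfer orbit: a_t = (2.25896×10^8 + 1.261128×10^9)/2 = 7.43512×10^8 km.
Transfer time t = π√(a_t³/μ) = 1.7487×10^8 s.
Target angular speed ω₂ = √(μ/r₂³) = 8.1326×10^-9 rad/s.
Angle swept by the target during transfer: ω₂·t = 1.4221 rad = 81.48°.
The interplanetary probe traverses 180° on the transfer ellipse, so the target must lead by 180° − 81.48° = 98.5°.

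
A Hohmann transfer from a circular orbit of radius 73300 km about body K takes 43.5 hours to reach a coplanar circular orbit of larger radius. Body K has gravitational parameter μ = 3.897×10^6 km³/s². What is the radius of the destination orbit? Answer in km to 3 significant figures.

Transfer time t = 43.5 hours = 1.566×10^5 s, and t = π√(a_t³/μ).
So a_t = (μ t²/π²)^(1/3) = (3.897×10^6 × (1.566×10^5)² / π²)^(1/3) = 2.1314×10^5 km.
Since a_t = (r₁ + r₂)/2, r₂ = 2a_t − r₁ = 2×2.1314×10^5 − 73300 = 3.5298×10^5 km.

r₂ = 3.53×10^5 km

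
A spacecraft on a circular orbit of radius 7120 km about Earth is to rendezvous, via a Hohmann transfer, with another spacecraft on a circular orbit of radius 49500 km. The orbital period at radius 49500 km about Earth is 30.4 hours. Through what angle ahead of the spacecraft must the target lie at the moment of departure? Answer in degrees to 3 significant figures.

From Kepler's third law T² = 4π²r³/μ at r = 49500 km, T = 30.4 hours = 30.4 × 3600 s = 1.0944×10^5 s: μ = 4π²r³/T² = 3.99782×10^5 km³/s².
Semi-major axis of the transfer orbit: a_t = (7120 + 49500)/2 = 28310 km.
Transfer time t = π√(a_t³/μ) = 23667 s.
Target angular speed ω₂ = √(μ/r₂³) = 5.7412×10^-5 rad/s.
Angle swept by the target during transfer: ω₂·t = 1.3588 rad = 77.85°.
Arrival is 180° from departure on the ellipse, so φ = 180° − 77.85° = 102°.

φ = 102°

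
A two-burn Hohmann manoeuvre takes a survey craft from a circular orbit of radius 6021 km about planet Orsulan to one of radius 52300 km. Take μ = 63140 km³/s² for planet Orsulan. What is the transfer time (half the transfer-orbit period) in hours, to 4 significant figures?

Semi-major axis of the transfer orbit: a_t = (6021 + 52300)/2 = 29160.5 km.
By Kepler's third law the transfer-orbit period is T = 2π√(a_t³/μ), so t = T/2 = 62260 s.
Converting: 62260 s ÷ 3600 s/hour = 17.29 hours.

t = 17.29 hours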